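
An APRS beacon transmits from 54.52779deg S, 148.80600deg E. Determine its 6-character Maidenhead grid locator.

QD45jl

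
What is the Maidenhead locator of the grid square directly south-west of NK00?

Longitude square 0; −1 → -1, wraps to 9, carry into field.
Longitude field N = 13; −1 → 12 = M.
Latitude square 0; −1 → -1, wraps to 9, carry into field.
Latitude field K = 10; −1 → 9 = J.

MJ99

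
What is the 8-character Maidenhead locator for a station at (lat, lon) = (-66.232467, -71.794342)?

FC43cs44

Add 180° to longitude and 90° to latitude: 108.20566, 23.76753.
Field (20°×10°, letters A–R): 108.20566/20 → 5 → F, 23.76753/10 → 2 → C; chars FC.
Square (2°×1°, digits 0–9): 8.20566/2 → 4, 3.76753/1 → 3; chars 43.
Subsquare (5′×2.5′, letters a–x): 0.20566/0.0833333 → 2 → c, 0.76753/0.0416667 → 18 → s; chars cs.
Extended square (30″×15″, digits 0–9): 0.03899/0.00833333 → 4, 0.01753/0.00416667 → 4; chars 44.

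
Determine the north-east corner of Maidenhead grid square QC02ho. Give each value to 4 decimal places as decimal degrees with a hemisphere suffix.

67.3750° S, 140.6667° E

Field Q=16, C=2: +16·20° lon, +2·10° lat → SW at lon 140°, lat -70°.
Square 0, 2: +0·2° lon, +2·1° lat → SW at lon 140°, lat -68°.
Subsquare h=7, o=14: +7·0.0833333° lon, +14·0.0416667° lat → SW at lon 140.583°, lat -67.4167°.
Cell spans 0.0833333° lon × 0.0416667° lat. NE corner is SW corner plus one full cell.
latitude 67.3750° S, longitude 140.6667° E.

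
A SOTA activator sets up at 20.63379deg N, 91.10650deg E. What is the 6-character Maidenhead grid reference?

Offset from 180°W / 90°S: lon 271.1065°, lat 110.6338°.
Field: lon ⌊271.1065/20⌋ = 13 → N; lat ⌊110.6338/10⌋ = 11 → L.
Square: lon ⌊11.1065/2⌋ = 5; lat ⌊0.6338/1⌋ = 0.
Subsquare: lon ⌊1.1065/0.0833333⌋ = 13 → n; lat ⌊0.6338/0.0416667⌋ = 15 → p.

NL50np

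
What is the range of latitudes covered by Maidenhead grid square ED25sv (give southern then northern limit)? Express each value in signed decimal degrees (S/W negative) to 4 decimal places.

Field E=4, D=3: +4·20° lon, +3·10° lat → SW at lon -100°, lat -60°.
Square 2, 5: +2·2° lon, +5·1° lat → SW at lon -96°, lat -55°.
Subsquare s=18, v=21: +18·0.0833333° lon, +21·0.0416667° lat → SW at lon -94.5°, lat -54.125°.
Cell spans 0.0833333° lon × 0.0416667° lat.
south -54.1250, north -54.0833.

-54.1250, -54.0833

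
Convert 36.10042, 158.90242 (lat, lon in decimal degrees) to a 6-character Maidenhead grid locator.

QM96kc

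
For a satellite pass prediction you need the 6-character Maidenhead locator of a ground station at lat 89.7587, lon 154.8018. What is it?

QR79js

Add 180° to longitude and 90° to latitude: 334.8018, 179.7587.
Field: lon ⌊334.8018/20⌋ = 16 → Q; lat ⌊179.7587/10⌋ = 17 → R.
Square: lon ⌊14.8018/2⌋ = 7; lat ⌊9.7587/1⌋ = 9.
Subsquare: lon ⌊0.8018/0.0833333⌋ = 9 → j; lat ⌊0.7587/0.0416667⌋ = 18 → s.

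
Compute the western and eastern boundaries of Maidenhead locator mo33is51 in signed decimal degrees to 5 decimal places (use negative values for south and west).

66.70833, 66.71667

Field M=12, O=14: +12·20° lon, +14·10° lat → SW at lon 60°, lat 50°.
Square 3, 3: +3·2° lon, +3·1° lat → SW at lon 66°, lat 53°.
Subsquare i=8, s=18: +8·0.0833333° lon, +18·0.0416667° lat → SW at lon 66.6667°, lat 53.75°.
Extended square 5, 1: +5·0.00833333° lon, +1·0.00416667° lat → SW at lon 66.7083°, lat 53.7542°.
Cell spans 0.00833333° lon × 0.00416667° lat.
west 66.70833, east 66.71667.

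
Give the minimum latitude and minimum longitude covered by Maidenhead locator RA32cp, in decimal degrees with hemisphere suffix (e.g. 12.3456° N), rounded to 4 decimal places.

Field R=17, A=0: +17·20° lon, +0·10° lat → SW at lon 160°, lat -90°.
Square 3, 2: +3·2° lon, +2·1° lat → SW at lon 166°, lat -88°.
Subsquare c=2, p=15: +2·0.0833333° lon, +15·0.0416667° lat → SW at lon 166.167°, lat -87.375°.
latitude 87.3750° S, longitude 166.1667° E.

87.3750° S, 166.1667° E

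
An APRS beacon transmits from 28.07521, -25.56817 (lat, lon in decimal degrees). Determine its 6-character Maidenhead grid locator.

HL78fb

Shift to the Maidenhead origin (180°W, 90°S): lon 154.4318, lat 118.0752.
Field: lon ⌊154.4318/20⌋ = 7 → H; lat ⌊118.0752/10⌋ = 11 → L.
Square: lon ⌊14.4318/2⌋ = 7; lat ⌊8.0752/1⌋ = 8.
Subsquare: lon ⌊0.4318/0.0833333⌋ = 5 → f; lat ⌊0.0752/0.0416667⌋ = 1 → b.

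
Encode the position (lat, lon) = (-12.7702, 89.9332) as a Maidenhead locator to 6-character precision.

NH47xf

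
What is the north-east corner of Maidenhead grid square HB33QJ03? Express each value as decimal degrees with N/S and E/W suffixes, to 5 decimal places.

76.60833° S, 32.65833° W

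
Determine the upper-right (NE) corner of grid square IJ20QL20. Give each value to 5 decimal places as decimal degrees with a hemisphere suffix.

Field I=8, J=9: +8·20° lon, +9·10° lat → SW at lon -20°, lat 0°.
Square 2, 0: +2·2° lon, +0·1° lat → SW at lon -16°, lat 0°.
Subsquare q=16, l=11: +16·0.0833333° lon, +11·0.0416667° lat → SW at lon -14.6667°, lat 0.458333°.
Extended square 2, 0: +2·0.00833333° lon, +0·0.00416667° lat → SW at lon -14.65°, lat 0.458333°.
Cell spans 0.00833333° lon × 0.00416667° lat. NE corner is SW corner plus one full cell.
latitude 0.46250° N, longitude 14.64167° W.

0.46250° N, 14.64167° W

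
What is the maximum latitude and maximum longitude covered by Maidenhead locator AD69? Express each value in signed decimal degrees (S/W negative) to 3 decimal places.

Field A=0, D=3: +0·20° lon, +3·10° lat → SW at lon -180°, lat -60°.
Square 6, 9: +6·2° lon, +9·1° lat → SW at lon -168°, lat -51°.
Cell spans 2° lon × 1° lat. NE corner is SW corner plus one full cell.
latitude -50.000, longitude -166.000.

-50.000, -166.000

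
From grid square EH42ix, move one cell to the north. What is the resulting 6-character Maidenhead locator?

Latitude subsquare x = 23; +1 → 24, wraps to 0 = a, carry into square.
Latitude square 2; +1 → 3.
The longitude characters are unchanged.

EH43ia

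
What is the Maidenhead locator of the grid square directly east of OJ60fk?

OJ60gk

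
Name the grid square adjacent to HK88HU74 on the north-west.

HK88hu65

Longitude extended square 7; −1 → 6.
Latitude extended square 4; +1 → 5.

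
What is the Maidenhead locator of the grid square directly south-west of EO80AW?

Longitude subsquare a = 0; −1 → -1, wraps to 23 = x, carry into square.
Longitude square 8; −1 → 7.
Latitude subsquare w = 22; −1 → 21 = v.

EO70xv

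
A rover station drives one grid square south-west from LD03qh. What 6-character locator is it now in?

LD03pg

Longitude subsquare q = 16; −1 → 15 = p.
Latitude subsquare h = 7; −1 → 6 = g.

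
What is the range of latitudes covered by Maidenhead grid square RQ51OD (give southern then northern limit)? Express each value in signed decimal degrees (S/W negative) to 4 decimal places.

Field R=17, Q=16: +17·20° lon, +16·10° lat → SW at lon 160°, lat 70°.
Square 5, 1: +5·2° lon, +1·1° lat → SW at lon 170°, lat 71°.
Subsquare o=14, d=3: +14·0.0833333° lon, +3·0.0416667° lat → SW at lon 171.167°, lat 71.125°.
Cell spans 0.0833333° lon × 0.0416667° lat.
south 71.1250, north 71.1667.

71.1250, 71.1667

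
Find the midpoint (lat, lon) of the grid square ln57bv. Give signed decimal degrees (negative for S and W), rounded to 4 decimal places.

Field L=11, N=13: +11·20° lon, +13·10° lat → SW at lon 40°, lat 40°.
Square 5, 7: +5·2° lon, +7·1° lat → SW at lon 50°, lat 47°.
Subsquare b=1, v=21: +1·0.0833333° lon, +21·0.0416667° lat → SW at lon 50.0833°, lat 47.875°.
Cell spans 0.0833333° lon × 0.0416667° lat. Centre is SW corner plus half of each.
latitude 47.8958, longitude 50.1250.

47.8958, 50.1250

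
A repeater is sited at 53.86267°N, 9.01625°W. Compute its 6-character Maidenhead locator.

IO53lu

Shift to the Maidenhead origin (180°W, 90°S): lon 170.9837, lat 143.8627.
Field: 170.9837/20 → 8 → I, 143.8627/10 → 14 → O; chars IO.
Square: 10.9837/2 → 5, 3.8627/1 → 3; chars 53.
Subsquare: 0.9837/0.0833333 → 11 → l, 0.8627/0.0416667 → 20 → u; chars lu.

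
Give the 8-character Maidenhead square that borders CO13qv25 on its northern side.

CO13qv26

Latitude extended square 5; +1 → 6.
The longitude characters are unchanged.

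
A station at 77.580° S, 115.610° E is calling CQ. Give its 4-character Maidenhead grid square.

Shift to the Maidenhead origin (180°W, 90°S): lon 295.61, lat 12.42.
Field (20°×10°, letters A–R): 295.61/20 → 14 → O, 12.42/10 → 1 → B; chars OB.
Square (2°×1°, digits 0–9): 15.61/2 → 7, 2.42/1 → 2; chars 72.

OB72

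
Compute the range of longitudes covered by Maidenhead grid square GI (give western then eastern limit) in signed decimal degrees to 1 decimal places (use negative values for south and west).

Field G=6, I=8: +6·20° lon, +8·10° lat → SW at lon -60°, lat -10°.
Cell spans 20° lon × 10° lat.
west -60.0, east -40.0.

-60.0, -40.0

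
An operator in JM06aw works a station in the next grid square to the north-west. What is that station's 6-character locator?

Longitude subsquare a = 0; −1 → -1, wraps to 23 = x, carry into square.
Longitude square 0; −1 → -1, wraps to 9, carry into field.
Longitude field J = 9; −1 → 8 = I.
Latitude subsquare w = 22; +1 → 23 = x.

IM96xx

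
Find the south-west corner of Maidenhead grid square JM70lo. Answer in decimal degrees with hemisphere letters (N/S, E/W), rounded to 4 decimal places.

30.5833° N, 14.9167° E

Field J=9, M=12: +9·20° lon, +12·10° lat → SW at lon 0°, lat 30°.
Square 7, 0: +7·2° lon, +0·1° lat → SW at lon 14°, lat 30°.
Subsquare l=11, o=14: +11·0.0833333° lon, +14·0.0416667° lat → SW at lon 14.9167°, lat 30.5833°.
latitude 30.5833° N, longitude 14.9167° E.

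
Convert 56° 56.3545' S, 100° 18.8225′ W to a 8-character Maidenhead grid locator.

DD93ub24

Add 180° to longitude and 90° to latitude: 79.68629, 33.06076.
Field: lon ⌊79.68629/20⌋ = 3 → D; lat ⌊33.06076/10⌋ = 3 → D.
Square: lon ⌊19.68629/2⌋ = 9; lat ⌊3.06076/1⌋ = 3.
Subsquare: lon ⌊1.68629/0.0833333⌋ = 20 → u; lat ⌊0.06076/0.0416667⌋ = 1 → b.
Extended square: lon ⌊0.01962/0.00833333⌋ = 2; lat ⌊0.01909/0.00416667⌋ = 4.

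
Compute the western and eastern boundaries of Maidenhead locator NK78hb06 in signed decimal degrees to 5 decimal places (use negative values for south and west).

94.58333, 94.59167

Field N=13, K=10: +13·20° lon, +10·10° lat → SW at lon 80°, lat 10°.
Square 7, 8: +7·2° lon, +8·1° lat → SW at lon 94°, lat 18°.
Subsquare h=7, b=1: +7·0.0833333° lon, +1·0.0416667° lat → SW at lon 94.5833°, lat 18.0417°.
Extended square 0, 6: +0·0.00833333° lon, +6·0.00416667° lat → SW at lon 94.5833°, lat 18.0667°.
Cell spans 0.00833333° lon × 0.00416667° lat.
west 94.58333, east 94.59167.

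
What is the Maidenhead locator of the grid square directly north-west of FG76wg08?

Longitude extended square 0; −1 → -1, wraps to 9, carry into subsquare.
Longitude subsquare w = 22; −1 → 21 = v.
Latitude extended square 8; +1 → 9.

FG76vg99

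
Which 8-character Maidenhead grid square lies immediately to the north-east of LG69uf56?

Longitude extended square 5; +1 → 6.
Latitude extended square 6; +1 → 7.

LG69uf67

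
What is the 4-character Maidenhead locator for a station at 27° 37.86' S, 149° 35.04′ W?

BG52

Shift to the Maidenhead origin (180°W, 90°S): lon 30.42, lat 62.37.
Field: 30.42/20 → 1 → B, 62.37/10 → 6 → G; chars BG.
Square: 10.42/2 → 5, 2.37/1 → 2; chars 52.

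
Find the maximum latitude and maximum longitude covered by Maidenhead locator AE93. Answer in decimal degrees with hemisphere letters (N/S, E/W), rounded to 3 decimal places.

46.000° S, 160.000° W

Field A=0, E=4: +0·20° lon, +4·10° lat → SW at lon -180°, lat -50°.
Square 9, 3: +9·2° lon, +3·1° lat → SW at lon -162°, lat -47°.
Cell spans 2° lon × 1° lat. NE corner is SW corner plus one full cell.
latitude 46.000° S, longitude 160.000° W.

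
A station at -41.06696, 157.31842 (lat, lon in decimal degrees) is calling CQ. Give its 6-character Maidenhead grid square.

Offset from 180°W / 90°S: lon 337.3184°, lat 48.9330°.
Field (20°×10°, letters A–R): 337.3184/20 → 16 → Q, 48.9330/10 → 4 → E; chars QE.
Square (2°×1°, digits 0–9): 17.3184/2 → 8, 8.9330/1 → 8; chars 88.
Subsquare (5′×2.5′, letters a–x): 1.3184/0.0833333 → 15 → p, 0.9330/0.0416667 → 22 → w; chars pw.

QE88pw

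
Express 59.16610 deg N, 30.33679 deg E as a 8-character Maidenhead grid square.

Offset from 180°W / 90°S: lon 210.33679°, lat 149.16610°.
Field: 210.33679/20 → 10 → K, 149.16610/10 → 14 → O; chars KO.
Square: 10.33679/2 → 5, 9.16610/1 → 9; chars 59.
Subsquare: 0.33679/0.0833333 → 4 → e, 0.16610/0.0416667 → 3 → d; chars ed.
Extended square: 0.00346/0.00833333 → 0, 0.04110/0.00416667 → 9; chars 09.

KO59ed09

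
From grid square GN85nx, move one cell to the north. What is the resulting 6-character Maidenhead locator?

GN86na

Latitude subsquare x = 23; +1 → 24, wraps to 0 = a, carry into square.
Latitude square 5; +1 → 6.
The longitude characters are unchanged.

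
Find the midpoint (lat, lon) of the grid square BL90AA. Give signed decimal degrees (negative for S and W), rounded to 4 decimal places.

20.0208, -141.9583

Field B=1, L=11: +1·20° lon, +11·10° lat → SW at lon -160°, lat 20°.
Square 9, 0: +9·2° lon, +0·1° lat → SW at lon -142°, lat 20°.
Subsquare a=0, a=0: +0·0.0833333° lon, +0·0.0416667° lat → SW at lon -142°, lat 20°.
Cell spans 0.0833333° lon × 0.0416667° lat. Centre is SW corner plus half of each.
latitude 20.0208, longitude -141.9583.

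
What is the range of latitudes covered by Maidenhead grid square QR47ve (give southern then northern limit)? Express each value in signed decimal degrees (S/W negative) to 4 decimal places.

Field Q=16, R=17: +16·20° lon, +17·10° lat → SW at lon 140°, lat 80°.
Square 4, 7: +4·2° lon, +7·1° lat → SW at lon 148°, lat 87°.
Subsquare v=21, e=4: +21·0.0833333° lon, +4·0.0416667° lat → SW at lon 149.75°, lat 87.1667°.
Cell spans 0.0833333° lon × 0.0416667° lat.
south 87.1667, north 87.2083.

87.1667, 87.2083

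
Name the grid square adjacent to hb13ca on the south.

Latitude subsquare a = 0; −1 → -1, wraps to 23 = x, carry into square.
Latitude square 3; −1 → 2.
The longitude characters are unchanged.

HB12cx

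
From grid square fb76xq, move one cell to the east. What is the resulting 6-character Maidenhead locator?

FB86aq

Longitude subsquare x = 23; +1 → 24, wraps to 0 = a, carry into square.
Longitude square 7; +1 → 8.
The latitude characters are unchanged.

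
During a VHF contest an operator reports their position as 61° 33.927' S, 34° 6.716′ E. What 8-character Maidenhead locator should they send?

KC78bk34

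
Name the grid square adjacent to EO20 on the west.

EO10

Longitude square 2; −1 → 1.
The latitude characters are unchanged.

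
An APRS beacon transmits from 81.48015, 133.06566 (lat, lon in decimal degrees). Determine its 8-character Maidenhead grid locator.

PR61ml75

Offset from 180°W / 90°S: lon 313.06566°, lat 171.48015°.
Field: lon ⌊313.06566/20⌋ = 15 → P; lat ⌊171.48015/10⌋ = 17 → R.
Square: lon ⌊13.06566/2⌋ = 6; lat ⌊1.48015/1⌋ = 1.
Subsquare: lon ⌊1.06566/0.0833333⌋ = 12 → m; lat ⌊0.48015/0.0416667⌋ = 11 → l.
Extended square: lon ⌊0.06566/0.00833333⌋ = 7; lat ⌊0.02182/0.00416667⌋ = 5.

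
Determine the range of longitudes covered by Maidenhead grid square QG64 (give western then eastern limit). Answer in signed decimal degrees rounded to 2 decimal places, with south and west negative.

152.00, 154.00

Field Q=16, G=6: +16·20° lon, +6·10° lat → SW at lon 140°, lat -30°.
Square 6, 4: +6·2° lon, +4·1° lat → SW at lon 152°, lat -26°.
Cell spans 2° lon × 1° lat.
west 152.00, east 154.00.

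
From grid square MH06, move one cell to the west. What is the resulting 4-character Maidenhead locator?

LH96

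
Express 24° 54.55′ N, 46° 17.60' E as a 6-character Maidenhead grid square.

LL34dv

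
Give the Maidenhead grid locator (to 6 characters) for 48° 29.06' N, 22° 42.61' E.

KN18il

Add 180° to longitude and 90° to latitude: 202.7102, 138.4843.
Field: lon ⌊202.7102/20⌋ = 10 → K; lat ⌊138.4843/10⌋ = 13 → N.
Square: lon ⌊2.7102/2⌋ = 1; lat ⌊8.4843/1⌋ = 8.
Subsquare: lon ⌊0.7102/0.0833333⌋ = 8 → i; lat ⌊0.4843/0.0416667⌋ = 11 → l.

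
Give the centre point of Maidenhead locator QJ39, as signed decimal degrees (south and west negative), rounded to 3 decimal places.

Field Q=16, J=9: +16·20° lon, +9·10° lat → SW at lon 140°, lat 0°.
Square 3, 9: +3·2° lon, +9·1° lat → SW at lon 146°, lat 9°.
Cell spans 2° lon × 1° lat. Centre is SW corner plus half of each.
latitude 9.500, longitude 147.000.

9.500, 147.000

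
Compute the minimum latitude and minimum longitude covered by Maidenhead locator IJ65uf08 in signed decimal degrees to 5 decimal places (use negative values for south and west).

Field I=8, J=9: +8·20° lon, +9·10° lat → SW at lon -20°, lat 0°.
Square 6, 5: +6·2° lon, +5·1° lat → SW at lon -8°, lat 5°.
Subsquare u=20, f=5: +20·0.0833333° lon, +5·0.0416667° lat → SW at lon -6.33333°, lat 5.20833°.
Extended square 0, 8: +0·0.00833333° lon, +8·0.00416667° lat → SW at lon -6.33333°, lat 5.24167°.
latitude 5.24167, longitude -6.33333.

5.24167, -6.33333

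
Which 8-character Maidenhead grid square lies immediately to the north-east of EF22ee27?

EF22ee38

Longitude extended square 2; +1 → 3.
Latitude extended square 7; +1 → 8.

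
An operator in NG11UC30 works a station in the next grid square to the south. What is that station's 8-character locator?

NG11ub39

Latitude extended square 0; −1 → -1, wraps to 9, carry into subsquare.
Latitude subsquare c = 2; −1 → 1 = b.
The longitude characters are unchanged.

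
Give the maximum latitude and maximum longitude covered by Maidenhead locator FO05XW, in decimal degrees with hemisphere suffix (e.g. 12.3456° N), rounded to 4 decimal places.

Field F=5, O=14: +5·20° lon, +14·10° lat → SW at lon -80°, lat 50°.
Square 0, 5: +0·2° lon, +5·1° lat → SW at lon -80°, lat 55°.
Subsquare x=23, w=22: +23·0.0833333° lon, +22·0.0416667° lat → SW at lon -78.0833°, lat 55.9167°.
Cell spans 0.0833333° lon × 0.0416667° lat. NE corner is SW corner plus one full cell.
latitude 55.9583° N, longitude 78.0000° W.

55.9583° N, 78.0000° W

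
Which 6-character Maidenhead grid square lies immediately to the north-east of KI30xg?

Longitude subsquare x = 23; +1 → 24, wraps to 0 = a, carry into square.
Longitude square 3; +1 → 4.
Latitude subsquare g = 6; +1 → 7 = h.

KI40ah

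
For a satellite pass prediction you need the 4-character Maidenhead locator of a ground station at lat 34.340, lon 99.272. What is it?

NM94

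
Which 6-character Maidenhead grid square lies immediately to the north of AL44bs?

AL44bt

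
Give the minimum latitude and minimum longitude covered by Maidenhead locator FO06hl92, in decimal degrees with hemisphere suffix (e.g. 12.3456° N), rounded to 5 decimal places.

56.46667° N, 79.34167° W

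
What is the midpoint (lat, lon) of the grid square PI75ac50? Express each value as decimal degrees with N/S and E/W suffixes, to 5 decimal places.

Field P=15, I=8: +15·20° lon, +8·10° lat → SW at lon 120°, lat -10°.
Square 7, 5: +7·2° lon, +5·1° lat → SW at lon 134°, lat -5°.
Subsquare a=0, c=2: +0·0.0833333° lon, +2·0.0416667° lat → SW at lon 134°, lat -4.91667°.
Extended square 5, 0: +5·0.00833333° lon, +0·0.00416667° lat → SW at lon 134.042°, lat -4.91667°.
Cell spans 0.00833333° lon × 0.00416667° lat. Centre is SW corner plus half of each.
latitude 4.91458° S, longitude 134.04583° E.

4.91458° S, 134.04583° E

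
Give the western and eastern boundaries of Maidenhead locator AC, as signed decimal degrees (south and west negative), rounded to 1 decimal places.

-180.0, -160.0

Field A=0, C=2: +0·20° lon, +2·10° lat → SW at lon -180°, lat -70°.
Cell spans 20° lon × 10° lat.
west -180.0, east -160.0.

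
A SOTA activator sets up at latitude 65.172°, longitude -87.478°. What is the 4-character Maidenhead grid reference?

EP65

Shift to the Maidenhead origin (180°W, 90°S): lon 92.52, lat 155.17.
Field: lon ⌊92.52/20⌋ = 4 → E; lat ⌊155.17/10⌋ = 15 → P.
Square: lon ⌊12.52/2⌋ = 6; lat ⌊5.17/1⌋ = 5.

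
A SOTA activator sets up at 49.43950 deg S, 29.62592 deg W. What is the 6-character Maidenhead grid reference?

HE50en

Shift to the Maidenhead origin (180°W, 90°S): lon 150.3741, lat 40.5605.
Field: lon ⌊150.3741/20⌋ = 7 → H; lat ⌊40.5605/10⌋ = 4 → E.
Square: lon ⌊10.3741/2⌋ = 5; lat ⌊0.5605/1⌋ = 0.
Subsquare: lon ⌊0.3741/0.0833333⌋ = 4 → e; lat ⌊0.5605/0.0416667⌋ = 13 → n.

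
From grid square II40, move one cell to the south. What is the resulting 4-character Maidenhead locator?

Latitude square 0; −1 → -1, wraps to 9, carry into field.
Latitude field I = 8; −1 → 7 = H.
The longitude characters are unchanged.

IH49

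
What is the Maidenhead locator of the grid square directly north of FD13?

Latitude square 3; +1 → 4.
The longitude characters are unchanged.

FD14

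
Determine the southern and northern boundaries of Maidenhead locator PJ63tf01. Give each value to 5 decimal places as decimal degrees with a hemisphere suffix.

3.21250° N, 3.21667° N

Field P=15, J=9: +15·20° lon, +9·10° lat → SW at lon 120°, lat 0°.
Square 6, 3: +6·2° lon, +3·1° lat → SW at lon 132°, lat 3°.
Subsquare t=19, f=5: +19·0.0833333° lon, +5·0.0416667° lat → SW at lon 133.583°, lat 3.20833°.
Extended square 0, 1: +0·0.00833333° lon, +1·0.00416667° lat → SW at lon 133.583°, lat 3.2125°.
Cell spans 0.00833333° lon × 0.00416667° lat.
south 3.21250° N, north 3.21667° N.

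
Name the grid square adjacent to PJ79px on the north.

Latitude subsquare x = 23; +1 → 24, wraps to 0 = a, carry into square.
Latitude square 9; +1 → 10, wraps to 0, carry into field.
Latitude field J = 9; +1 → 10 = K.
The longitude characters are unchanged.

PK70pa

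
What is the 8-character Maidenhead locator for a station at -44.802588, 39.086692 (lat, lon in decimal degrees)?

KE95ne07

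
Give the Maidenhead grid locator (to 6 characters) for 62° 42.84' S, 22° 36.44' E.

KC17hg

Add 180° to longitude and 90° to latitude: 202.6073, 27.2860.
Field: lon ⌊202.6073/20⌋ = 10 → K; lat ⌊27.2860/10⌋ = 2 → C.
Square: lon ⌊2.6073/2⌋ = 1; lat ⌊7.2860/1⌋ = 7.
Subsquare: lon ⌊0.6073/0.0833333⌋ = 7 → h; lat ⌊0.2860/0.0416667⌋ = 6 → g.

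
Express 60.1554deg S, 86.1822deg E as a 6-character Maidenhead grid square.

NC39cu

Add 180° to longitude and 90° to latitude: 266.1822, 29.8446.
Field: 266.1822/20 → 13 → N, 29.8446/10 → 2 → C; chars NC.
Square: 6.1822/2 → 3, 9.8446/1 → 9; chars 39.
Subsquare: 0.1822/0.0833333 → 2 → c, 0.8446/0.0416667 → 20 → u; chars cu.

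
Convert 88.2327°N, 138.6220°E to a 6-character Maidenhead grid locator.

PR98hf

Offset from 180°W / 90°S: lon 318.6220°, lat 178.2327°.
Field: lon ⌊318.6220/20⌋ = 15 → P; lat ⌊178.2327/10⌋ = 17 → R.
Square: lon ⌊18.6220/2⌋ = 9; lat ⌊8.2327/1⌋ = 8.
Subsquare: lon ⌊0.6220/0.0833333⌋ = 7 → h; lat ⌊0.2327/0.0416667⌋ = 5 → f.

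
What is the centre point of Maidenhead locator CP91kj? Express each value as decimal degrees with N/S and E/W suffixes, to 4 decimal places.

61.3958° N, 121.1250° W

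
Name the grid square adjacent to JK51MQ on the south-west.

JK51lp

Longitude subsquare m = 12; −1 → 11 = l.
Latitude subsquare q = 16; −1 → 15 = p.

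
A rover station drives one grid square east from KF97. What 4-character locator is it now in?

Longitude square 9; +1 → 10, wraps to 0, carry into field.
Longitude field K = 10; +1 → 11 = L.
The latitude characters are unchanged.

LF07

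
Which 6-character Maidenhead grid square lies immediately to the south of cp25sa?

CP24sx

Latitude subsquare a = 0; −1 → -1, wraps to 23 = x, carry into square.
Latitude square 5; −1 → 4.
The longitude characters are unchanged.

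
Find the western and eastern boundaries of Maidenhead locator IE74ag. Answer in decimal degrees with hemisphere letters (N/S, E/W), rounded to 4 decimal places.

Field I=8, E=4: +8·20° lon, +4·10° lat → SW at lon -20°, lat -50°.
Square 7, 4: +7·2° lon, +4·1° lat → SW at lon -6°, lat -46°.
Subsquare a=0, g=6: +0·0.0833333° lon, +6·0.0416667° lat → SW at lon -6°, lat -45.75°.
Cell spans 0.0833333° lon × 0.0416667° lat.
west 6.0000° W, east 5.9167° W.

6.0000° W, 5.9167° W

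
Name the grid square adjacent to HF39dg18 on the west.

Longitude extended square 1; −1 → 0.
The latitude characters are unchanged.

HF39dg08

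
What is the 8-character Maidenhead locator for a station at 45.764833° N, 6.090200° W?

Add 180° to longitude and 90° to latitude: 173.90980, 135.76483.
Field: 173.90980/20 → 8 → I, 135.76483/10 → 13 → N; chars IN.
Square: 13.90980/2 → 6, 5.76483/1 → 5; chars 65.
Subsquare: 1.90980/0.0833333 → 22 → w, 0.76483/0.0416667 → 18 → s; chars ws.
Extended square: 0.07647/0.00833333 → 9, 0.01483/0.00416667 → 3; chars 93.

IN65ws93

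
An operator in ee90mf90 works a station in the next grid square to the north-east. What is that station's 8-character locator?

EE90nf01

Longitude extended square 9; +1 → 10, wraps to 0, carry into subsquare.
Longitude subsquare m = 12; +1 → 13 = n.
Latitude extended square 0; +1 → 1.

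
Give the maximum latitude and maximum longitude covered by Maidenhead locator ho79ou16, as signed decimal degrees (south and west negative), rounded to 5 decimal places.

59.86250, -24.81667

Field H=7, O=14: +7·20° lon, +14·10° lat → SW at lon -40°, lat 50°.
Square 7, 9: +7·2° lon, +9·1° lat → SW at lon -26°, lat 59°.
Subsquare o=14, u=20: +14·0.0833333° lon, +20·0.0416667° lat → SW at lon -24.8333°, lat 59.8333°.
Extended square 1, 6: +1·0.00833333° lon, +6·0.00416667° lat → SW at lon -24.825°, lat 59.8583°.
Cell spans 0.00833333° lon × 0.00416667° lat. NE corner is SW corner plus one full cell.
latitude 59.86250, longitude -24.81667.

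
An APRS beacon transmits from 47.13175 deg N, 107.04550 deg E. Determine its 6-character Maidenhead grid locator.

Add 180° to longitude and 90° to latitude: 287.0455, 137.1318.
Field (20°×10°, letters A–R): 287.0455/20 → 14 → O, 137.1318/10 → 13 → N; chars ON.
Square (2°×1°, digits 0–9): 7.0455/2 → 3, 7.1318/1 → 7; chars 37.
Subsquare (5′×2.5′, letters a–x): 1.0455/0.0833333 → 12 → m, 0.1318/0.0416667 → 3 → d; chars md.

ON37md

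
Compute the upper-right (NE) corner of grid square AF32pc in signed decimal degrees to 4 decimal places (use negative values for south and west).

-37.8750, -172.6667

Field A=0, F=5: +0·20° lon, +5·10° lat → SW at lon -180°, lat -40°.
Square 3, 2: +3·2° lon, +2·1° lat → SW at lon -174°, lat -38°.
Subsquare p=15, c=2: +15·0.0833333° lon, +2·0.0416667° lat → SW at lon -172.75°, lat -37.9167°.
Cell spans 0.0833333° lon × 0.0416667° lat. NE corner is SW corner plus one full cell.
latitude -37.8750, longitude -172.6667.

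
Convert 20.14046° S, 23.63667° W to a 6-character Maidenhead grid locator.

HG89eu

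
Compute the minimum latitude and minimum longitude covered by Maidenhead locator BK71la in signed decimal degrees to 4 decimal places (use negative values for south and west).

Field B=1, K=10: +1·20° lon, +10·10° lat → SW at lon -160°, lat 10°.
Square 7, 1: +7·2° lon, +1·1° lat → SW at lon -146°, lat 11°.
Subsquare l=11, a=0: +11·0.0833333° lon, +0·0.0416667° lat → SW at lon -145.083°, lat 11°.
latitude 11.0000, longitude -145.0833.

11.0000, -145.0833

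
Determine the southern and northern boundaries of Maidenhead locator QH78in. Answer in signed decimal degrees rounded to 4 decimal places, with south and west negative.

-11.4583, -11.4167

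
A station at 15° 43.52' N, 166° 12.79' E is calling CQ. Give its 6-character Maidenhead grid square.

RK35cr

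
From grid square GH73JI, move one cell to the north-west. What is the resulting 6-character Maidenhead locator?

GH73ij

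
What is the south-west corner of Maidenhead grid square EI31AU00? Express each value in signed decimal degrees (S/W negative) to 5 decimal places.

-8.16667, -94.00000

Field E=4, I=8: +4·20° lon, +8·10° lat → SW at lon -100°, lat -10°.
Square 3, 1: +3·2° lon, +1·1° lat → SW at lon -94°, lat -9°.
Subsquare a=0, u=20: +0·0.0833333° lon, +20·0.0416667° lat → SW at lon -94°, lat -8.16667°.
Extended square 0, 0: +0·0.00833333° lon, +0·0.00416667° lat → SW at lon -94°, lat -8.16667°.
latitude -8.16667, longitude -94.00000.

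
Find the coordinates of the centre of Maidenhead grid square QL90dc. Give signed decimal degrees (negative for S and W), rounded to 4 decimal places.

20.1042, 158.2917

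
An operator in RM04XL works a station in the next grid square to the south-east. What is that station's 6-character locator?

RM14ak

Longitude subsquare x = 23; +1 → 24, wraps to 0 = a, carry into square.
Longitude square 0; +1 → 1.
Latitude subsquare l = 11; −1 → 10 = k.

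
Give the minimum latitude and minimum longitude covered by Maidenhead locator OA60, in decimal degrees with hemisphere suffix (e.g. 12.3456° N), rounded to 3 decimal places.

Field O=14, A=0: +14·20° lon, +0·10° lat → SW at lon 100°, lat -90°.
Square 6, 0: +6·2° lon, +0·1° lat → SW at lon 112°, lat -90°.
latitude 90.000° S, longitude 112.000° E.

90.000° S, 112.000° E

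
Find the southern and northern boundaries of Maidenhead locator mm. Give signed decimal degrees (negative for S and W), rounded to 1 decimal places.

30.0, 40.0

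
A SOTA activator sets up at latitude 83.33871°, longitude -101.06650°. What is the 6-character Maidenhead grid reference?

DR93li

Add 180° to longitude and 90° to latitude: 78.9335, 173.3387.
Field (20°×10°, letters A–R): lon ⌊78.9335/20⌋ = 3 → D; lat ⌊173.3387/10⌋ = 17 → R.
Square (2°×1°, digits 0–9): lon ⌊18.9335/2⌋ = 9; lat ⌊3.3387/1⌋ = 3.
Subsquare (5′×2.5′, letters a–x): lon ⌊0.9335/0.0833333⌋ = 11 → l; lat ⌊0.3387/0.0416667⌋ = 8 → i.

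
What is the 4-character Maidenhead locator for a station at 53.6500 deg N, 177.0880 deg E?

RO83

Shift to the Maidenhead origin (180°W, 90°S): lon 357.09, lat 143.65.
Field (20°×10°, letters A–R): lon ⌊357.09/20⌋ = 17 → R; lat ⌊143.65/10⌋ = 14 → O.
Square (2°×1°, digits 0–9): lon ⌊17.09/2⌋ = 8; lat ⌊3.65/1⌋ = 3.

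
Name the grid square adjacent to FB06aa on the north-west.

EB96xb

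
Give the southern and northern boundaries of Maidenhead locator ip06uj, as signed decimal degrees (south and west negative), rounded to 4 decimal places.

66.3750, 66.4167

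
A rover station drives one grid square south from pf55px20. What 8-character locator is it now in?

Latitude extended square 0; −1 → -1, wraps to 9, carry into subsquare.
Latitude subsquare x = 23; −1 → 22 = w.
The longitude characters are unchanged.

PF55pw29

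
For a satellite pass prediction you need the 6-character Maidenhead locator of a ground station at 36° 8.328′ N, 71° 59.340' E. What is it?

Offset from 180°W / 90°S: lon 251.9890°, lat 126.1388°.
Field: lon ⌊251.9890/20⌋ = 12 → M; lat ⌊126.1388/10⌋ = 12 → M.
Square: lon ⌊11.9890/2⌋ = 5; lat ⌊6.1388/1⌋ = 6.
Subsquare: lon ⌊1.9890/0.0833333⌋ = 23 → x; lat ⌊0.1388/0.0416667⌋ = 3 → d.

MM56xd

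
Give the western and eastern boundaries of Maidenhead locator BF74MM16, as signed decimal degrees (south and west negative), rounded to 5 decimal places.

-144.99167, -144.98333

Field B=1, F=5: +1·20° lon, +5·10° lat → SW at lon -160°, lat -40°.
Square 7, 4: +7·2° lon, +4·1° lat → SW at lon -146°, lat -36°.
Subsquare m=12, m=12: +12·0.0833333° lon, +12·0.0416667° lat → SW at lon -145°, lat -35.5°.
Extended square 1, 6: +1·0.00833333° lon, +6·0.00416667° lat → SW at lon -144.992°, lat -35.475°.
Cell spans 0.00833333° lon × 0.00416667° lat.
west -144.99167, east -144.98333.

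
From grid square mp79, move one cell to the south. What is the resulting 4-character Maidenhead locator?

Latitude square 9; −1 → 8.
The longitude characters are unchanged.

MP78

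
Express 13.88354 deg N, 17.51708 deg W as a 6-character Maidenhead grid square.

Offset from 180°W / 90°S: lon 162.4829°, lat 103.8835°.
Field: lon ⌊162.4829/20⌋ = 8 → I; lat ⌊103.8835/10⌋ = 10 → K.
Square: lon ⌊2.4829/2⌋ = 1; lat ⌊3.8835/1⌋ = 3.
Subsquare: lon ⌊0.4829/0.0833333⌋ = 5 → f; lat ⌊0.8835/0.0416667⌋ = 21 → v.

IK13fv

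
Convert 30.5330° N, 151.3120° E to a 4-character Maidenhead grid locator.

Offset from 180°W / 90°S: lon 331.31°, lat 120.53°.
Field: lon ⌊331.31/20⌋ = 16 → Q; lat ⌊120.53/10⌋ = 12 → M.
Square: lon ⌊11.31/2⌋ = 5; lat ⌊0.53/1⌋ = 0.

QM50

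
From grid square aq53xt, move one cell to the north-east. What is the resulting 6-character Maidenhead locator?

Longitude subsquare x = 23; +1 → 24, wraps to 0 = a, carry into square.
Longitude square 5; +1 → 6.
Latitude subsquare t = 19; +1 → 20 = u.

AQ63au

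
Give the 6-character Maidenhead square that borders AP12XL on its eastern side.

Longitude subsquare x = 23; +1 → 24, wraps to 0 = a, carry into square.
Longitude square 1; +1 → 2.
The latitude characters are unchanged.

AP22al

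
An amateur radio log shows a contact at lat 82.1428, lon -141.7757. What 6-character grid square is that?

BR92cd

Add 180° to longitude and 90° to latitude: 38.2243, 172.1428.
Field (20°×10°, letters A–R): 38.2243/20 → 1 → B, 172.1428/10 → 17 → R; chars BR.
Square (2°×1°, digits 0–9): 18.2243/2 → 9, 2.1428/1 → 2; chars 92.
Subsquare (5′×2.5′, letters a–x): 0.2243/0.0833333 → 2 → c, 0.1428/0.0416667 → 3 → d; chars cd.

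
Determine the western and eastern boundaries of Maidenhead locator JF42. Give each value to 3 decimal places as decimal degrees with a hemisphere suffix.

Field J=9, F=5: +9·20° lon, +5·10° lat → SW at lon 0°, lat -40°.
Square 4, 2: +4·2° lon, +2·1° lat → SW at lon 8°, lat -38°.
Cell spans 2° lon × 1° lat.
west 8.000° E, east 10.000° E.

8.000° E, 10.000° E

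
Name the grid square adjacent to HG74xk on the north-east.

HG84al

Longitude subsquare x = 23; +1 → 24, wraps to 0 = a, carry into square.
Longitude square 7; +1 → 8.
Latitude subsquare k = 10; +1 → 11 = l.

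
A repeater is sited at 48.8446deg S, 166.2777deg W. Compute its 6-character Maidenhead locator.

Offset from 180°W / 90°S: lon 13.7223°, lat 41.1554°.
Field: lon ⌊13.7223/20⌋ = 0 → A; lat ⌊41.1554/10⌋ = 4 → E.
Square: lon ⌊13.7223/2⌋ = 6; lat ⌊1.1554/1⌋ = 1.
Subsquare: lon ⌊1.7223/0.0833333⌋ = 20 → u; lat ⌊0.1554/0.0416667⌋ = 3 → d.

AE61ud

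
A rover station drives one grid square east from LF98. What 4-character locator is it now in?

Longitude square 9; +1 → 10, wraps to 0, carry into field.
Longitude field L = 11; +1 → 12 = M.
The latitude characters are unchanged.

MF08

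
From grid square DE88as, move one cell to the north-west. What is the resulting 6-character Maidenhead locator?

DE78xt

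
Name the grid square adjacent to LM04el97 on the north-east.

LM04fl08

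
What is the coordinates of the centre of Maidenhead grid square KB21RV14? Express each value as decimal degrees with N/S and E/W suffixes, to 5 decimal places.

78.10625° S, 25.42917° E

Field K=10, B=1: +10·20° lon, +1·10° lat → SW at lon 20°, lat -80°.
Square 2, 1: +2·2° lon, +1·1° lat → SW at lon 24°, lat -79°.
Subsquare r=17, v=21: +17·0.0833333° lon, +21·0.0416667° lat → SW at lon 25.4167°, lat -78.125°.
Extended square 1, 4: +1·0.00833333° lon, +4·0.00416667° lat → SW at lon 25.425°, lat -78.1083°.
Cell spans 0.00833333° lon × 0.00416667° lat. Centre is SW corner plus half of each.
latitude 78.10625° S, longitude 25.42917° E.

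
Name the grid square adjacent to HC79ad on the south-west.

Longitude subsquare a = 0; −1 → -1, wraps to 23 = x, carry into square.
Longitude square 7; −1 → 6.
Latitude subsquare d = 3; −1 → 2 = c.

HC69xc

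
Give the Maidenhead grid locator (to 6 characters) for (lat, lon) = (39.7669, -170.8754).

AM49ns

Offset from 180°W / 90°S: lon 9.1246°, lat 129.7669°.
Field (20°×10°, letters A–R): lon ⌊9.1246/20⌋ = 0 → A; lat ⌊129.7669/10⌋ = 12 → M.
Square (2°×1°, digits 0–9): lon ⌊9.1246/2⌋ = 4; lat ⌊9.7669/1⌋ = 9.
Subsquare (5′×2.5′, letters a–x): lon ⌊1.1246/0.0833333⌋ = 13 → n; lat ⌊0.7669/0.0416667⌋ = 18 → s.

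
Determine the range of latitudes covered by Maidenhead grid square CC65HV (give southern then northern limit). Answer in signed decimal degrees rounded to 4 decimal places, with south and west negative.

-64.1250, -64.0833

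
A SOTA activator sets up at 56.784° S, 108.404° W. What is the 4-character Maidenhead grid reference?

DD53

Shift to the Maidenhead origin (180°W, 90°S): lon 71.60, lat 33.22.
Field: lon ⌊71.60/20⌋ = 3 → D; lat ⌊33.22/10⌋ = 3 → D.
Square: lon ⌊11.60/2⌋ = 5; lat ⌊3.22/1⌋ = 3.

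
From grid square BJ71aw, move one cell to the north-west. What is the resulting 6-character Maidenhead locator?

Longitude subsquare a = 0; −1 → -1, wraps to 23 = x, carry into square.
Longitude square 7; −1 → 6.
Latitude subsquare w = 22; +1 → 23 = x.

BJ61xx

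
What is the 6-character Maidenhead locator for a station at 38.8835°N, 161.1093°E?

RM08nv

Add 180° to longitude and 90° to latitude: 341.1093, 128.8835.
Field (20°×10°, letters A–R): lon ⌊341.1093/20⌋ = 17 → R; lat ⌊128.8835/10⌋ = 12 → M.
Square (2°×1°, digits 0–9): lon ⌊1.1093/2⌋ = 0; lat ⌊8.8835/1⌋ = 8.
Subsquare (5′×2.5′, letters a–x): lon ⌊1.1093/0.0833333⌋ = 13 → n; lat ⌊0.8835/0.0416667⌋ = 21 → v.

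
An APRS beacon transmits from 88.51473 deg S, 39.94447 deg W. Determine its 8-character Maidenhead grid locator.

HA01al66

Offset from 180°W / 90°S: lon 140.05553°, lat 1.48527°.
Field (20°×10°, letters A–R): 140.05553/20 → 7 → H, 1.48527/10 → 0 → A; chars HA.
Square (2°×1°, digits 0–9): 0.05553/2 → 0, 1.48527/1 → 1; chars 01.
Subsquare (5′×2.5′, letters a–x): 0.05553/0.0833333 → 0 → a, 0.48527/0.0416667 → 11 → l; chars al.
Extended square (30″×15″, digits 0–9): 0.05553/0.00833333 → 6, 0.02694/0.00416667 → 6; chars 66.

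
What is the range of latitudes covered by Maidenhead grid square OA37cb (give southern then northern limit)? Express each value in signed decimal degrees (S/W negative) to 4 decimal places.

-82.9583, -82.9167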